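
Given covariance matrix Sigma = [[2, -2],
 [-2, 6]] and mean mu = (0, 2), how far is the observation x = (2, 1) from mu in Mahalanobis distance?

Step 1 — centre the observation: (x - mu) = (2, -1).

Step 2 — invert Sigma. det(Sigma) = 2·6 - (-2)² = 8.
  Sigma^{-1} = (1/det) · [[d, -b], [-b, a]] = [[0.75, 0.25],
 [0.25, 0.25]].

Step 3 — form the quadratic (x - mu)^T · Sigma^{-1} · (x - mu):
  Sigma^{-1} · (x - mu) = (1.25, 0.25).
  (x - mu)^T · [Sigma^{-1} · (x - mu)] = (2)·(1.25) + (-1)·(0.25) = 2.25.

Step 4 — take square root: d = √(2.25) ≈ 1.5.

d(x, mu) = √(2.25) ≈ 1.5


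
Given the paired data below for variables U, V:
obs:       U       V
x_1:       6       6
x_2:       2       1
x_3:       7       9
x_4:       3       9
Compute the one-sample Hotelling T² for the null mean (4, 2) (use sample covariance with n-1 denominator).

Step 1 — sample mean vector:
  mean(U) = (6 + 2 + 7 + 3) / 4 = 18/4 = 4.5
  mean(V) = (6 + 1 + 9 + 9) / 4 = 25/4 = 6.25
  x̄ = (4.5, 6.25),  deviation x̄ - mu_0 = (4.5, 6.25) - (4, 2) = (0.5, 4.25).

Step 2 — sample covariance matrix, S[i,j] = (1/(n-1)) · Σ_k (x_{k,i} - mean_i) · (x_{k,j} - mean_j), divisor n-1 = 3:
  S[U,U] = ((1.5)·(1.5) + (-2.5)·(-2.5) + (2.5)·(2.5) + (-1.5)·(-1.5)) / 3 = 17/3 = 5.6667
  S[U,V] = ((1.5)·(-0.25) + (-2.5)·(-5.25) + (2.5)·(2.75) + (-1.5)·(2.75)) / 3 = 15.5/3 = 5.1667
  S[V,V] = ((-0.25)·(-0.25) + (-5.25)·(-5.25) + (2.75)·(2.75) + (2.75)·(2.75)) / 3 = 42.75/3 = 14.25
  S = [[5.6667, 5.1667],
 [5.1667, 14.25]].

Step 3 — invert S. det(S) = 5.6667·14.25 - (5.1667)² = 54.0556.
  S^{-1} = (1/det) · [[d, -b], [-b, a]] = [[0.2636, -0.0956],
 [-0.0956, 0.1048]].

Step 4 — quadratic form (x̄ - mu_0)^T · S^{-1} · (x̄ - mu_0):
  S^{-1} · (x̄ - mu_0) = (-0.2744, 0.3977),
  (x̄ - mu_0)^T · [...] = (0.5)·(-0.2744) + (4.25)·(0.3977) = 1.5532.

Step 5 — scale by n: T² = 4 · 1.5532 = 6.2127.

T² ≈ 6.2127


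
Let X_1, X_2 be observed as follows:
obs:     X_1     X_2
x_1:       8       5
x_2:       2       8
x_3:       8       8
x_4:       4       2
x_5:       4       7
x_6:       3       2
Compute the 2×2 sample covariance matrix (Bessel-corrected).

Step 1 — column means:
  mean(X_1) = (8 + 2 + 8 + 4 + 4 + 3) / 6 = 29/6 = 4.8333
  mean(X_2) = (5 + 8 + 8 + 2 + 7 + 2) / 6 = 32/6 = 5.3333

Step 2 — sample covariance S[i,j] = (1/(n-1)) · Σ_k (x_{k,i} - mean_i) · (x_{k,j} - mean_j), with n-1 = 5.
  S[X_1,X_1] = ((3.1667)·(3.1667) + (-2.8333)·(-2.8333) + (3.1667)·(3.1667) + (-0.8333)·(-0.8333) + (-0.8333)·(-0.8333) + (-1.8333)·(-1.8333)) / 5 = 32.8333/5 = 6.5667
  S[X_1,X_2] = ((3.1667)·(-0.3333) + (-2.8333)·(2.6667) + (3.1667)·(2.6667) + (-0.8333)·(-3.3333) + (-0.8333)·(1.6667) + (-1.8333)·(-3.3333)) / 5 = 7.3333/5 = 1.4667
  S[X_2,X_2] = ((-0.3333)·(-0.3333) + (2.6667)·(2.6667) + (2.6667)·(2.6667) + (-3.3333)·(-3.3333) + (1.6667)·(1.6667) + (-3.3333)·(-3.3333)) / 5 = 39.3333/5 = 7.8667

S is symmetric (S[j,i] = S[i,j]). Assembling:

S = [[6.5667, 1.4667],
 [1.4667, 7.8667]]


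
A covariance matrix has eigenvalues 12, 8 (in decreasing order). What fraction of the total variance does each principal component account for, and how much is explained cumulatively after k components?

Step 1 — total variance = trace(Sigma) = Σ λ_i = 12 + 8 = 20.

Step 2 — fraction explained by component i = λ_i / Σ λ:
  PC1: 12/20 = 0.6
  PC2: 8/20 = 0.4

Step 3 — cumulative fraction after k components = (λ_1 + ... + λ_k) / Σ λ:
  k = 1: 12/20 = 0.6
  k = 2: (12 + 8)/20 = 20/20 = 1

Summary (fraction, with percent):

explained: PC1 0.6 (60%), PC2 0.4 (40%);  cumulative: 0.6, 1


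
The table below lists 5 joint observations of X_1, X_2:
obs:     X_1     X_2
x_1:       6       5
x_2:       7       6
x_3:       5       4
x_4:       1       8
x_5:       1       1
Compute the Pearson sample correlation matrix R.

Step 1 — column means:
  mean(X_1) = (6 + 7 + 5 + 1 + 1) / 5 = 20/5 = 4
  mean(X_2) = (5 + 6 + 4 + 8 + 1) / 5 = 24/5 = 4.8

Step 2 — sample variances and covariances s[i,j] = (1/(n-1)) · Σ_k (x_{k,i} - mean_i) · (x_{k,j} - mean_j), with n-1 = 4:
  s[X_1,X_1] = ((2)·(2) + (3)·(3) + (1)·(1) + (-3)·(-3) + (-3)·(-3)) / 4 = 32/4 = 8
  s[X_1,X_2] = ((2)·(0.2) + (3)·(1.2) + (1)·(-0.8) + (-3)·(3.2) + (-3)·(-3.8)) / 4 = 5/4 = 1.25
  s[X_2,X_2] = ((0.2)·(0.2) + (1.2)·(1.2) + (-0.8)·(-0.8) + (3.2)·(3.2) + (-3.8)·(-3.8)) / 4 = 26.8/4 = 6.7
  Sample standard deviations s_i = √(s[i,i]):
  s(X_1) = √(8) = 2.8284
  s(X_2) = √(6.7) = 2.5884

Step 3 — r_{ij} = s_{ij} / (s_i · s_j):
  r[X_1,X_1] = 1 (diagonal).
  r[X_1,X_2] = 1.25 / (2.8284 · 2.5884) = 1.25 / 7.3212 = 0.1707
  r[X_2,X_2] = 1 (diagonal).

R is symmetric with unit diagonal. Assembling:

R = [[1, 0.1707],
 [0.1707, 1]]


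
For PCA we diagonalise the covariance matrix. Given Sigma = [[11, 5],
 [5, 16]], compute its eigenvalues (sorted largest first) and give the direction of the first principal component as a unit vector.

Step 1 — characteristic polynomial of 2×2 Sigma:
  det(Sigma - λI) = λ² - trace · λ + det = 0.
  trace = 11 + 16 = 27, det = 11·16 - (5)² = 151.
Step 2 — discriminant:
  Δ = trace² - 4·det = 729 - 604 = 125.
Step 3 — eigenvalues:
  λ = (trace ± √Δ)/2 = (27 ± 11.1803)/2,
  λ_1 = 19.0902,  λ_2 = 7.9098.

Step 4 — unit eigenvector for λ_1: solve (Sigma - λ_1 I)v = 0. First row:
  (11 - 19.0902)·v_x + (5)·v_y = 0, i.e. (-8.0902)·v_x + (5)·v_y = 0,
  so v ∝ (b, λ_1 - a) = (5, 8.0902) = u.
  ||u|| = √((5)² + (8.0902)²) = √(90.4508) ≈ 9.5106,
  v_1 = u/||u|| ≈ (0.5257, 0.8507) (||v_1|| = 1).

λ_1 = 19.0902,  λ_2 = 7.9098;  v_1 ≈ (0.5257, 0.8507)


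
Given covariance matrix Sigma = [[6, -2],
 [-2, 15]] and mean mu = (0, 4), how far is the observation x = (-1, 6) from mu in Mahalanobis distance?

Step 1 — centre the observation: (x - mu) = (-1, 2).

Step 2 — invert Sigma. det(Sigma) = 6·15 - (-2)² = 86.
  Sigma^{-1} = (1/det) · [[d, -b], [-b, a]] = [[0.1744, 0.0233],
 [0.0233, 0.0698]].

Step 3 — form the quadratic (x - mu)^T · Sigma^{-1} · (x - mu):
  Sigma^{-1} · (x - mu) = (-0.1279, 0.1163).
  (x - mu)^T · [Sigma^{-1} · (x - mu)] = (-1)·(-0.1279) + (2)·(0.1163) = 0.3605.

Step 4 — take square root: d = √(0.3605) ≈ 0.6004.

d(x, mu) = √(0.3605) ≈ 0.6004


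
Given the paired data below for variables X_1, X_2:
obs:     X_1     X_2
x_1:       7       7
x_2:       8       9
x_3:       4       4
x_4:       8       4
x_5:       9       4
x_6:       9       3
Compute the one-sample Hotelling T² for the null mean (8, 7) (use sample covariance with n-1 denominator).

Step 1 — sample mean vector:
  mean(X_1) = (7 + 8 + 4 + 8 + 9 + 9) / 6 = 45/6 = 7.5
  mean(X_2) = (7 + 9 + 4 + 4 + 4 + 3) / 6 = 31/6 = 5.1667
  x̄ = (7.5, 5.1667),  deviation x̄ - mu_0 = (7.5, 5.1667) - (8, 7) = (-0.5, -1.8333).

Step 2 — sample covariance matrix, S[i,j] = (1/(n-1)) · Σ_k (x_{k,i} - mean_i) · (x_{k,j} - mean_j), divisor n-1 = 5:
  S[X_1,X_1] = ((-0.5)·(-0.5) + (0.5)·(0.5) + (-3.5)·(-3.5) + (0.5)·(0.5) + (1.5)·(1.5) + (1.5)·(1.5)) / 5 = 17.5/5 = 3.5
  S[X_1,X_2] = ((-0.5)·(1.8333) + (0.5)·(3.8333) + (-3.5)·(-1.1667) + (0.5)·(-1.1667) + (1.5)·(-1.1667) + (1.5)·(-2.1667)) / 5 = -0.5/5 = -0.1
  S[X_2,X_2] = ((1.8333)·(1.8333) + (3.8333)·(3.8333) + (-1.1667)·(-1.1667) + (-1.1667)·(-1.1667) + (-1.1667)·(-1.1667) + (-2.1667)·(-2.1667)) / 5 = 26.8333/5 = 5.3667
  S = [[3.5, -0.1],
 [-0.1, 5.3667]].

Step 3 — invert S. det(S) = 3.5·5.3667 - (-0.1)² = 18.7733.
  S^{-1} = (1/det) · [[d, -b], [-b, a]] = [[0.2859, 0.0053],
 [0.0053, 0.1864]].

Step 4 — quadratic form (x̄ - mu_0)^T · S^{-1} · (x̄ - mu_0):
  S^{-1} · (x̄ - mu_0) = (-0.1527, -0.3445),
  (x̄ - mu_0)^T · [...] = (-0.5)·(-0.1527) + (-1.8333)·(-0.3445) = 0.7079.

Step 5 — scale by n: T² = 6 · 0.7079 = 4.2472.

T² ≈ 4.2472


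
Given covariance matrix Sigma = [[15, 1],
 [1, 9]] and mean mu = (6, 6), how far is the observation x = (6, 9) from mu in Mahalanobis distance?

Step 1 — centre the observation: (x - mu) = (0, 3).

Step 2 — invert Sigma. det(Sigma) = 15·9 - (1)² = 134.
  Sigma^{-1} = (1/det) · [[d, -b], [-b, a]] = [[0.0672, -0.0075],
 [-0.0075, 0.1119]].

Step 3 — form the quadratic (x - mu)^T · Sigma^{-1} · (x - mu):
  Sigma^{-1} · (x - mu) = (-0.0224, 0.3358).
  (x - mu)^T · [Sigma^{-1} · (x - mu)] = (0)·(-0.0224) + (3)·(0.3358) = 1.0075.

Step 4 — take square root: d = √(1.0075) ≈ 1.0037.

d(x, mu) = √(1.0075) ≈ 1.0037


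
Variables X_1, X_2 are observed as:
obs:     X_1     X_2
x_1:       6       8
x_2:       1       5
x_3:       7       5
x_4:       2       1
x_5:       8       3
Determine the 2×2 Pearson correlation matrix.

Step 1 — column means:
  mean(X_1) = (6 + 1 + 7 + 2 + 8) / 5 = 24/5 = 4.8
  mean(X_2) = (8 + 5 + 5 + 1 + 3) / 5 = 22/5 = 4.4

Step 2 — sample variances and covariances s[i,j] = (1/(n-1)) · Σ_k (x_{k,i} - mean_i) · (x_{k,j} - mean_j), with n-1 = 4:
  s[X_1,X_1] = ((1.2)·(1.2) + (-3.8)·(-3.8) + (2.2)·(2.2) + (-2.8)·(-2.8) + (3.2)·(3.2)) / 4 = 38.8/4 = 9.7
  s[X_1,X_2] = ((1.2)·(3.6) + (-3.8)·(0.6) + (2.2)·(0.6) + (-2.8)·(-3.4) + (3.2)·(-1.4)) / 4 = 8.4/4 = 2.1
  s[X_2,X_2] = ((3.6)·(3.6) + (0.6)·(0.6) + (0.6)·(0.6) + (-3.4)·(-3.4) + (-1.4)·(-1.4)) / 4 = 27.2/4 = 6.8
  Sample standard deviations s_i = √(s[i,i]):
  s(X_1) = √(9.7) = 3.1145
  s(X_2) = √(6.8) = 2.6077

Step 3 — r_{ij} = s_{ij} / (s_i · s_j):
  r[X_1,X_1] = 1 (diagonal).
  r[X_1,X_2] = 2.1 / (3.1145 · 2.6077) = 2.1 / 8.1216 = 0.2586
  r[X_2,X_2] = 1 (diagonal).

R is symmetric with unit diagonal. Assembling:

R = [[1, 0.2586],
 [0.2586, 1]]


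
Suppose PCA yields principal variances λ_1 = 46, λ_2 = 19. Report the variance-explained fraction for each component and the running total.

Step 1 — total variance = trace(Sigma) = Σ λ_i = 46 + 19 = 65.

Step 2 — fraction explained by component i = λ_i / Σ λ:
  PC1: 46/65 = 0.7077
  PC2: 19/65 = 0.2923

Step 3 — cumulative fraction after k components = (λ_1 + ... + λ_k) / Σ λ:
  k = 1: 46/65 = 0.7077
  k = 2: (46 + 19)/65 = 65/65 = 1

Summary (fraction, with percent):

explained: PC1 0.7077 (70.77%), PC2 0.2923 (29.23%);  cumulative: 0.7077, 1


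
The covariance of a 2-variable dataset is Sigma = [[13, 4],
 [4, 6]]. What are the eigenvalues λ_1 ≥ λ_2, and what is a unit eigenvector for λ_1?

Step 1 — characteristic polynomial of 2×2 Sigma:
  det(Sigma - λI) = λ² - trace · λ + det = 0.
  trace = 13 + 6 = 19, det = 13·6 - (4)² = 62.
Step 2 — discriminant:
  Δ = trace² - 4·det = 361 - 248 = 113.
Step 3 — eigenvalues:
  λ = (trace ± √Δ)/2 = (19 ± 10.6301)/2,
  λ_1 = 14.8151,  λ_2 = 4.1849.

Step 4 — unit eigenvector for λ_1: solve (Sigma - λ_1 I)v = 0. First row:
  (13 - 14.8151)·v_x + (4)·v_y = 0, i.e. (-1.8151)·v_x + (4)·v_y = 0,
  so v ∝ (b, λ_1 - a) = (4, 1.8151) = u.
  ||u|| = √((4)² + (1.8151)²) = √(19.2945) ≈ 4.3925,
  v_1 = u/||u|| ≈ (0.9106, 0.4132) (||v_1|| = 1).

λ_1 = 14.8151,  λ_2 = 4.1849;  v_1 ≈ (0.9106, 0.4132)


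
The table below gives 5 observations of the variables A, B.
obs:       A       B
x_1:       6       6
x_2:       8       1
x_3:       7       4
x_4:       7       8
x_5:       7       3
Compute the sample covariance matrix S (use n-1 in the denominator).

Step 1 — column means:
  mean(A) = (6 + 8 + 7 + 7 + 7) / 5 = 35/5 = 7
  mean(B) = (6 + 1 + 4 + 8 + 3) / 5 = 22/5 = 4.4

Step 2 — sample covariance S[i,j] = (1/(n-1)) · Σ_k (x_{k,i} - mean_i) · (x_{k,j} - mean_j), with n-1 = 4.
  S[A,A] = ((-1)·(-1) + (1)·(1) + (0)·(0) + (0)·(0) + (0)·(0)) / 4 = 2/4 = 0.5
  S[A,B] = ((-1)·(1.6) + (1)·(-3.4) + (0)·(-0.4) + (0)·(3.6) + (0)·(-1.4)) / 4 = -5/4 = -1.25
  S[B,B] = ((1.6)·(1.6) + (-3.4)·(-3.4) + (-0.4)·(-0.4) + (3.6)·(3.6) + (-1.4)·(-1.4)) / 4 = 29.2/4 = 7.3

S is symmetric (S[j,i] = S[i,j]). Assembling:

S = [[0.5, -1.25],
 [-1.25, 7.3]]


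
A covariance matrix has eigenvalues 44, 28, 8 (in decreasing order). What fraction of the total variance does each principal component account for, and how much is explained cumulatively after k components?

Step 1 — total variance = trace(Sigma) = Σ λ_i = 44 + 28 + 8 = 80.

Step 2 — fraction explained by component i = λ_i / Σ λ:
  PC1: 44/80 = 0.55
  PC2: 28/80 = 0.35
  PC3: 8/80 = 0.1

Step 3 — cumulative fraction after k components = (λ_1 + ... + λ_k) / Σ λ:
  k = 1: 44/80 = 0.55
  k = 2: (44 + 28)/80 = 72/80 = 0.9
  k = 3: (44 + 28 + 8)/80 = 80/80 = 1

Summary (fraction, with percent):

explained: PC1 0.55 (55%), PC2 0.35 (35%), PC3 0.1 (10%);  cumulative: 0.55, 0.9, 1


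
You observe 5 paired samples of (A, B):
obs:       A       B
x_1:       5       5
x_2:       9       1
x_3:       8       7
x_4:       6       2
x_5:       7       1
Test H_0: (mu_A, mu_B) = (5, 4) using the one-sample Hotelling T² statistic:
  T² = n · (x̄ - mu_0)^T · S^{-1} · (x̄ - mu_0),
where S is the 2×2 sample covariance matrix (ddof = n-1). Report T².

Step 1 — sample mean vector:
  mean(A) = (5 + 9 + 8 + 6 + 7) / 5 = 35/5 = 7
  mean(B) = (5 + 1 + 7 + 2 + 1) / 5 = 16/5 = 3.2
  x̄ = (7, 3.2),  deviation x̄ - mu_0 = (7, 3.2) - (5, 4) = (2, -0.8).

Step 2 — sample covariance matrix, S[i,j] = (1/(n-1)) · Σ_k (x_{k,i} - mean_i) · (x_{k,j} - mean_j), divisor n-1 = 4:
  S[A,A] = ((-2)·(-2) + (2)·(2) + (1)·(1) + (-1)·(-1) + (0)·(0)) / 4 = 10/4 = 2.5
  S[A,B] = ((-2)·(1.8) + (2)·(-2.2) + (1)·(3.8) + (-1)·(-1.2) + (0)·(-2.2)) / 4 = -3/4 = -0.75
  S[B,B] = ((1.8)·(1.8) + (-2.2)·(-2.2) + (3.8)·(3.8) + (-1.2)·(-1.2) + (-2.2)·(-2.2)) / 4 = 28.8/4 = 7.2
  S = [[2.5, -0.75],
 [-0.75, 7.2]].

Step 3 — invert S. det(S) = 2.5·7.2 - (-0.75)² = 17.4375.
  S^{-1} = (1/det) · [[d, -b], [-b, a]] = [[0.4129, 0.043],
 [0.043, 0.1434]].

Step 4 — quadratic form (x̄ - mu_0)^T · S^{-1} · (x̄ - mu_0):
  S^{-1} · (x̄ - mu_0) = (0.7914, -0.0287),
  (x̄ - mu_0)^T · [...] = (2)·(0.7914) + (-0.8)·(-0.0287) = 1.6057.

Step 5 — scale by n: T² = 5 · 1.6057 = 8.0287.

T² ≈ 8.0287


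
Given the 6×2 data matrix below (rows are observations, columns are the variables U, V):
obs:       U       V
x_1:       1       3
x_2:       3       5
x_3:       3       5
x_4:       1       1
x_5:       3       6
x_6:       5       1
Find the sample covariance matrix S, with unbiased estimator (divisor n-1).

Step 1 — column means:
  mean(U) = (1 + 3 + 3 + 1 + 3 + 5) / 6 = 16/6 = 2.6667
  mean(V) = (3 + 5 + 5 + 1 + 6 + 1) / 6 = 21/6 = 3.5

Step 2 — sample covariance S[i,j] = (1/(n-1)) · Σ_k (x_{k,i} - mean_i) · (x_{k,j} - mean_j), with n-1 = 5.
  S[U,U] = ((-1.6667)·(-1.6667) + (0.3333)·(0.3333) + (0.3333)·(0.3333) + (-1.6667)·(-1.6667) + (0.3333)·(0.3333) + (2.3333)·(2.3333)) / 5 = 11.3333/5 = 2.2667
  S[U,V] = ((-1.6667)·(-0.5) + (0.3333)·(1.5) + (0.3333)·(1.5) + (-1.6667)·(-2.5) + (0.3333)·(2.5) + (2.3333)·(-2.5)) / 5 = 1/5 = 0.2
  S[V,V] = ((-0.5)·(-0.5) + (1.5)·(1.5) + (1.5)·(1.5) + (-2.5)·(-2.5) + (2.5)·(2.5) + (-2.5)·(-2.5)) / 5 = 23.5/5 = 4.7

S is symmetric (S[j,i] = S[i,j]). Assembling:

S = [[2.2667, 0.2],
 [0.2, 4.7]]


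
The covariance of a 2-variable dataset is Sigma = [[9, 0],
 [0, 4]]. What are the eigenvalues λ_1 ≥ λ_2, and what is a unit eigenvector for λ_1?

Step 1 — characteristic polynomial of 2×2 Sigma:
  det(Sigma - λI) = λ² - trace · λ + det = 0.
  trace = 9 + 4 = 13, det = 9·4 - (0)² = 36.
Step 2 — discriminant:
  Δ = trace² - 4·det = 169 - 144 = 25.
Step 3 — eigenvalues:
  λ = (trace ± √Δ)/2 = (13 ± 5)/2,
  λ_1 = 9,  λ_2 = 4.

Step 4 — unit eigenvector for λ_1: Sigma is diagonal, so its eigenvectors are the coordinate axes. λ_1 = 9 is the diagonal entry on the first coordinate axis, hence
  v_1 = (1, 0) (||v_1|| = 1).

λ_1 = 9,  λ_2 = 4;  v_1 ≈ (1, 0)


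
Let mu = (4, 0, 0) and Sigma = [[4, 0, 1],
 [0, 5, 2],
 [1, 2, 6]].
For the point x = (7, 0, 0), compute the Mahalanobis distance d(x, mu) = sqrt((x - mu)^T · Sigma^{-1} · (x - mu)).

Step 1 — centre the observation: (x - mu) = (3, 0, 0).

Step 2 — invert Sigma (cofactor / det for 3×3, or solve directly):
  Sigma^{-1} = [[0.2626, 0.0202, -0.0505],
 [0.0202, 0.2323, -0.0808],
 [-0.0505, -0.0808, 0.202]].

Step 3 — form the quadratic (x - mu)^T · Sigma^{-1} · (x - mu):
  Sigma^{-1} · (x - mu) = (0.7879, 0.0606, -0.1515).
  (x - mu)^T · [Sigma^{-1} · (x - mu)] = (3)·(0.7879) + (0)·(0.0606) + (0)·(-0.1515) = 2.3636.

Step 4 — take square root: d = √(2.3636) ≈ 1.5374.

d(x, mu) = √(2.3636) ≈ 1.5374


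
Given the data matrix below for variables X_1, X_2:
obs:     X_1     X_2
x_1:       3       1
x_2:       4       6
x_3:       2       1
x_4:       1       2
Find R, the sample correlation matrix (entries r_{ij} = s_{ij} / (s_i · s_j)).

Step 1 — column means:
  mean(X_1) = (3 + 4 + 2 + 1) / 4 = 10/4 = 2.5
  mean(X_2) = (1 + 6 + 1 + 2) / 4 = 10/4 = 2.5

Step 2 — sample variances and covariances s[i,j] = (1/(n-1)) · Σ_k (x_{k,i} - mean_i) · (x_{k,j} - mean_j), with n-1 = 3:
  s[X_1,X_1] = ((0.5)·(0.5) + (1.5)·(1.5) + (-0.5)·(-0.5) + (-1.5)·(-1.5)) / 3 = 5/3 = 1.6667
  s[X_1,X_2] = ((0.5)·(-1.5) + (1.5)·(3.5) + (-0.5)·(-1.5) + (-1.5)·(-0.5)) / 3 = 6/3 = 2
  s[X_2,X_2] = ((-1.5)·(-1.5) + (3.5)·(3.5) + (-1.5)·(-1.5) + (-0.5)·(-0.5)) / 3 = 17/3 = 5.6667
  Sample standard deviations s_i = √(s[i,i]):
  s(X_1) = √(1.6667) = 1.291
  s(X_2) = √(5.6667) = 2.3805

Step 3 — r_{ij} = s_{ij} / (s_i · s_j):
  r[X_1,X_1] = 1 (diagonal).
  r[X_1,X_2] = 2 / (1.291 · 2.3805) = 2 / 3.0732 = 0.6508
  r[X_2,X_2] = 1 (diagonal).

R is symmetric with unit diagonal. Assembling:

R = [[1, 0.6508],
 [0.6508, 1]]


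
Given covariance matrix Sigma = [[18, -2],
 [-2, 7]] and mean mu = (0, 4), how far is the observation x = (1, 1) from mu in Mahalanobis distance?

Step 1 — centre the observation: (x - mu) = (1, -3).

Step 2 — invert Sigma. det(Sigma) = 18·7 - (-2)² = 122.
  Sigma^{-1} = (1/det) · [[d, -b], [-b, a]] = [[0.0574, 0.0164],
 [0.0164, 0.1475]].

Step 3 — form the quadratic (x - mu)^T · Sigma^{-1} · (x - mu):
  Sigma^{-1} · (x - mu) = (0.0082, -0.4262).
  (x - mu)^T · [Sigma^{-1} · (x - mu)] = (1)·(0.0082) + (-3)·(-0.4262) = 1.2869.

Step 4 — take square root: d = √(1.2869) ≈ 1.1344.

d(x, mu) = √(1.2869) ≈ 1.1344


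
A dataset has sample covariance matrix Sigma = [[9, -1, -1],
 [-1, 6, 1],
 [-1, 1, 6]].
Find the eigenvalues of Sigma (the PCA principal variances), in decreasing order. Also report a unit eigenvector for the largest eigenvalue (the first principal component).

Step 1 — characteristic polynomial p(λ) = det(λI - Sigma) = λ³ - tr·λ² + c_1·λ - det, where tr = trace, c_1 = sum of the principal 2×2 minors, det = det(Sigma):
  tr = 9 + 6 + 6 = 21,
  c_1 = (9·6 - (-1)²) + (9·6 - (-1)²) + (6·6 - (1)²) = 53 + 53 + 35 = 141,
  det = 9·(6·6 - (1)²) - (-1)·((-1)·6 - (1)·(-1)) + (-1)·((-1)·(1) - 6·(-1)) = 9·(35) - (-1)·(-5) + (-1)·(5) = 305.
  So p(λ) = λ³ - 21λ² + 141λ - 305.
Step 2 — look for an integer root (rational root theorem: any rational root is an integer divisor of 305). Testing λ = 5:
  p(5) = 125 - 525 + 705 - 305 = 0  ✓
  Dividing out (λ - 5): p(λ) = (λ - 5)(λ² - 16λ + 61).
Step 3 — remaining eigenvalues from the quadratic λ² - 16λ + 61 = 0:
  Δ = 16² - 4·61 = 256 - 244 = 12,  λ = (16 ± √12)/2 = (16 ± 3.4641)/2 ≈ 9.7321 or 6.2679.
  Sorted: λ_1 = 9.7321,  λ_2 = 6.2679,  λ_3 = 5  (check: sum = 21 = tr ✓).

Step 4 — unit eigenvector for λ_1 ≈ 9.7321: v spans the null space of (Sigma - λ_1 I), whose rows are
  r_1 = (-0.7321, -1, -1),  r_2 = (-1, -3.7321, 1),  r_3 = (-1, 1, -3.7321).
  v is orthogonal to every row, so take v ∝ r_1 × r_2 = ((-1)·(1) - (-1)·(-3.7321), (-1)·(-1) - (-0.7321)·(1), (-0.7321)·(-3.7321) - (-1)·(-1)) ≈ (-4.7321, 1.7321, 1.7321).
  Rescale (multiply by -1 so the first nonzero entry is positive): u = (4.7321, -1.7321, -1.7321).
  ||u|| = √((4.7321)² + (-1.7321)² + (-1.7321)²) = √(28.3923) ≈ 5.3284,  v_1 = u/||u|| ≈ (0.8881, -0.3251, -0.3251) (||v_1|| = 1).

λ_1 = 9.7321,  λ_2 = 6.2679,  λ_3 = 5;  v_1 ≈ (0.8881, -0.3251, -0.3251)


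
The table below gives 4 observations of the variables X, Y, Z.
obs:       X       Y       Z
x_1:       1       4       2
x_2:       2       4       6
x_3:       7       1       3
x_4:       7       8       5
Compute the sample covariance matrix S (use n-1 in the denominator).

Step 1 — column means:
  mean(X) = (1 + 2 + 7 + 7) / 4 = 17/4 = 4.25
  mean(Y) = (4 + 4 + 1 + 8) / 4 = 17/4 = 4.25
  mean(Z) = (2 + 6 + 3 + 5) / 4 = 16/4 = 4

Step 2 — sample covariance S[i,j] = (1/(n-1)) · Σ_k (x_{k,i} - mean_i) · (x_{k,j} - mean_j), with n-1 = 3.
  S[X,X] = ((-3.25)·(-3.25) + (-2.25)·(-2.25) + (2.75)·(2.75) + (2.75)·(2.75)) / 3 = 30.75/3 = 10.25
  S[X,Y] = ((-3.25)·(-0.25) + (-2.25)·(-0.25) + (2.75)·(-3.25) + (2.75)·(3.75)) / 3 = 2.75/3 = 0.9167
  S[X,Z] = ((-3.25)·(-2) + (-2.25)·(2) + (2.75)·(-1) + (2.75)·(1)) / 3 = 2/3 = 0.6667
  S[Y,Y] = ((-0.25)·(-0.25) + (-0.25)·(-0.25) + (-3.25)·(-3.25) + (3.75)·(3.75)) / 3 = 24.75/3 = 8.25
  S[Y,Z] = ((-0.25)·(-2) + (-0.25)·(2) + (-3.25)·(-1) + (3.75)·(1)) / 3 = 7/3 = 2.3333
  S[Z,Z] = ((-2)·(-2) + (2)·(2) + (-1)·(-1) + (1)·(1)) / 3 = 10/3 = 3.3333

S is symmetric (S[j,i] = S[i,j]). Assembling:

S = [[10.25, 0.9167, 0.6667],
 [0.9167, 8.25, 2.3333],
 [0.6667, 2.3333, 3.3333]]


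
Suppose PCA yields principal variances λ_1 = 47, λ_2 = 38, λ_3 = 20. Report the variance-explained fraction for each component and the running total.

Step 1 — total variance = trace(Sigma) = Σ λ_i = 47 + 38 + 20 = 105.

Step 2 — fraction explained by component i = λ_i / Σ λ:
  PC1: 47/105 = 0.4476
  PC2: 38/105 = 0.3619
  PC3: 20/105 = 0.1905

Step 3 — cumulative fraction after k components = (λ_1 + ... + λ_k) / Σ λ:
  k = 1: 47/105 = 0.4476
  k = 2: (47 + 38)/105 = 85/105 = 0.8095
  k = 3: (47 + 38 + 20)/105 = 105/105 = 1

Summary (fraction, with percent):

explained: PC1 0.4476 (44.76%), PC2 0.3619 (36.19%), PC3 0.1905 (19.05%);  cumulative: 0.4476, 0.8095, 1


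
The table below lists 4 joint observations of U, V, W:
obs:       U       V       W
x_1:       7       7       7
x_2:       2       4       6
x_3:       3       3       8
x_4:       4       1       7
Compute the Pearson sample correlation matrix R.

Step 1 — column means:
  mean(U) = (7 + 2 + 3 + 4) / 4 = 16/4 = 4
  mean(V) = (7 + 4 + 3 + 1) / 4 = 15/4 = 3.75
  mean(W) = (7 + 6 + 8 + 7) / 4 = 28/4 = 7

Step 2 — sample variances and covariances s[i,j] = (1/(n-1)) · Σ_k (x_{k,i} - mean_i) · (x_{k,j} - mean_j), with n-1 = 3:
  s[U,U] = ((3)·(3) + (-2)·(-2) + (-1)·(-1) + (0)·(0)) / 3 = 14/3 = 4.6667
  s[U,V] = ((3)·(3.25) + (-2)·(0.25) + (-1)·(-0.75) + (0)·(-2.75)) / 3 = 10/3 = 3.3333
  s[U,W] = ((3)·(0) + (-2)·(-1) + (-1)·(1) + (0)·(0)) / 3 = 1/3 = 0.3333
  s[V,V] = ((3.25)·(3.25) + (0.25)·(0.25) + (-0.75)·(-0.75) + (-2.75)·(-2.75)) / 3 = 18.75/3 = 6.25
  s[V,W] = ((3.25)·(0) + (0.25)·(-1) + (-0.75)·(1) + (-2.75)·(0)) / 3 = -1/3 = -0.3333
  s[W,W] = ((0)·(0) + (-1)·(-1) + (1)·(1) + (0)·(0)) / 3 = 2/3 = 0.6667
  Sample standard deviations s_i = √(s[i,i]):
  s(U) = √(4.6667) = 2.1602
  s(V) = √(6.25) = 2.5
  s(W) = √(0.6667) = 0.8165

Step 3 — r_{ij} = s_{ij} / (s_i · s_j):
  r[U,U] = 1 (diagonal).
  r[U,V] = 3.3333 / (2.1602 · 2.5) = 3.3333 / 5.4006 = 0.6172
  r[U,W] = 0.3333 / (2.1602 · 0.8165) = 0.3333 / 1.7638 = 0.189
  r[V,V] = 1 (diagonal).
  r[V,W] = -0.3333 / (2.5 · 0.8165) = -0.3333 / 2.0412 = -0.1633
  r[W,W] = 1 (diagonal).

R is symmetric with unit diagonal. Assembling:

R = [[1, 0.6172, 0.189],
 [0.6172, 1, -0.1633],
 [0.189, -0.1633, 1]]


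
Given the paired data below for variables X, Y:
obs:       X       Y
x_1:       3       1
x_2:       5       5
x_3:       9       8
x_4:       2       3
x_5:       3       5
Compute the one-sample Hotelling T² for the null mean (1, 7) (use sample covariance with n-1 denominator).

Step 1 — sample mean vector:
  mean(X) = (3 + 5 + 9 + 2 + 3) / 5 = 22/5 = 4.4
  mean(Y) = (1 + 5 + 8 + 3 + 5) / 5 = 22/5 = 4.4
  x̄ = (4.4, 4.4),  deviation x̄ - mu_0 = (4.4, 4.4) - (1, 7) = (3.4, -2.6).

Step 2 — sample covariance matrix, S[i,j] = (1/(n-1)) · Σ_k (x_{k,i} - mean_i) · (x_{k,j} - mean_j), divisor n-1 = 4:
  S[X,X] = ((-1.4)·(-1.4) + (0.6)·(0.6) + (4.6)·(4.6) + (-2.4)·(-2.4) + (-1.4)·(-1.4)) / 4 = 31.2/4 = 7.8
  S[X,Y] = ((-1.4)·(-3.4) + (0.6)·(0.6) + (4.6)·(3.6) + (-2.4)·(-1.4) + (-1.4)·(0.6)) / 4 = 24.2/4 = 6.05
  S[Y,Y] = ((-3.4)·(-3.4) + (0.6)·(0.6) + (3.6)·(3.6) + (-1.4)·(-1.4) + (0.6)·(0.6)) / 4 = 27.2/4 = 6.8
  S = [[7.8, 6.05],
 [6.05, 6.8]].

Step 3 — invert S. det(S) = 7.8·6.8 - (6.05)² = 16.4375.
  S^{-1} = (1/det) · [[d, -b], [-b, a]] = [[0.4137, -0.3681],
 [-0.3681, 0.4745]].

Step 4 — quadratic form (x̄ - mu_0)^T · S^{-1} · (x̄ - mu_0):
  S^{-1} · (x̄ - mu_0) = (2.3635, -2.4852),
  (x̄ - mu_0)^T · [...] = (3.4)·(2.3635) + (-2.6)·(-2.4852) = 14.4973.

Step 5 — scale by n: T² = 5 · 14.4973 = 72.4867.

T² ≈ 72.4867


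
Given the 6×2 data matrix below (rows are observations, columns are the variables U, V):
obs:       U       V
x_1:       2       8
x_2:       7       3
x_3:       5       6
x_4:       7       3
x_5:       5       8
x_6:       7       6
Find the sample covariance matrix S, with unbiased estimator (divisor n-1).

Step 1 — column means:
  mean(U) = (2 + 7 + 5 + 7 + 5 + 7) / 6 = 33/6 = 5.5
  mean(V) = (8 + 3 + 6 + 3 + 8 + 6) / 6 = 34/6 = 5.6667

Step 2 — sample covariance S[i,j] = (1/(n-1)) · Σ_k (x_{k,i} - mean_i) · (x_{k,j} - mean_j), with n-1 = 5.
  S[U,U] = ((-3.5)·(-3.5) + (1.5)·(1.5) + (-0.5)·(-0.5) + (1.5)·(1.5) + (-0.5)·(-0.5) + (1.5)·(1.5)) / 5 = 19.5/5 = 3.9
  S[U,V] = ((-3.5)·(2.3333) + (1.5)·(-2.6667) + (-0.5)·(0.3333) + (1.5)·(-2.6667) + (-0.5)·(2.3333) + (1.5)·(0.3333)) / 5 = -17/5 = -3.4
  S[V,V] = ((2.3333)·(2.3333) + (-2.6667)·(-2.6667) + (0.3333)·(0.3333) + (-2.6667)·(-2.6667) + (2.3333)·(2.3333) + (0.3333)·(0.3333)) / 5 = 25.3333/5 = 5.0667

S is symmetric (S[j,i] = S[i,j]). Assembling:

S = [[3.9, -3.4],
 [-3.4, 5.0667]]


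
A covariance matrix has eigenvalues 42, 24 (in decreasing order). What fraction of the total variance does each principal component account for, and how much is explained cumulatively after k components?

Step 1 — total variance = trace(Sigma) = Σ λ_i = 42 + 24 = 66.

Step 2 — fraction explained by component i = λ_i / Σ λ:
  PC1: 42/66 = 0.6364
  PC2: 24/66 = 0.3636

Step 3 — cumulative fraction after k components = (λ_1 + ... + λ_k) / Σ λ:
  k = 1: 42/66 = 0.6364
  k = 2: (42 + 24)/66 = 66/66 = 1

Summary (fraction, with percent):

explained: PC1 0.6364 (63.64%), PC2 0.3636 (36.36%);  cumulative: 0.6364, 1


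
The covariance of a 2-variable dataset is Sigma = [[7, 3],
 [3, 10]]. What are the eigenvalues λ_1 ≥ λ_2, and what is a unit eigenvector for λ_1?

Step 1 — characteristic polynomial of 2×2 Sigma:
  det(Sigma - λI) = λ² - trace · λ + det = 0.
  trace = 7 + 10 = 17, det = 7·10 - (3)² = 61.
Step 2 — discriminant:
  Δ = trace² - 4·det = 289 - 244 = 45.
Step 3 — eigenvalues:
  λ = (trace ± √Δ)/2 = (17 ± 6.7082)/2,
  λ_1 = 11.8541,  λ_2 = 5.1459.

Step 4 — unit eigenvector for λ_1: solve (Sigma - λ_1 I)v = 0. First row:
  (7 - 11.8541)·v_x + (3)·v_y = 0, i.e. (-4.8541)·v_x + (3)·v_y = 0,
  so v ∝ (b, λ_1 - a) = (3, 4.8541) = u.
  ||u|| = √((3)² + (4.8541)²) = √(32.5623) ≈ 5.7063,
  v_1 = u/||u|| ≈ (0.5257, 0.8507) (||v_1|| = 1).

λ_1 = 11.8541,  λ_2 = 5.1459;  v_1 ≈ (0.5257, 0.8507)


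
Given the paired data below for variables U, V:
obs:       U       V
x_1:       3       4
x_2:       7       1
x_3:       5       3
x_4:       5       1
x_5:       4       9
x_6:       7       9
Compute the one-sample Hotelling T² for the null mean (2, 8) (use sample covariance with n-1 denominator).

Step 1 — sample mean vector:
  mean(U) = (3 + 7 + 5 + 5 + 4 + 7) / 6 = 31/6 = 5.1667
  mean(V) = (4 + 1 + 3 + 1 + 9 + 9) / 6 = 27/6 = 4.5
  x̄ = (5.1667, 4.5),  deviation x̄ - mu_0 = (5.1667, 4.5) - (2, 8) = (3.1667, -3.5).

Step 2 — sample covariance matrix, S[i,j] = (1/(n-1)) · Σ_k (x_{k,i} - mean_i) · (x_{k,j} - mean_j), divisor n-1 = 5:
  S[U,U] = ((-2.1667)·(-2.1667) + (1.8333)·(1.8333) + (-0.1667)·(-0.1667) + (-0.1667)·(-0.1667) + (-1.1667)·(-1.1667) + (1.8333)·(1.8333)) / 5 = 12.8333/5 = 2.5667
  S[U,V] = ((-2.1667)·(-0.5) + (1.8333)·(-3.5) + (-0.1667)·(-1.5) + (-0.1667)·(-3.5) + (-1.1667)·(4.5) + (1.8333)·(4.5)) / 5 = -1.5/5 = -0.3
  S[V,V] = ((-0.5)·(-0.5) + (-3.5)·(-3.5) + (-1.5)·(-1.5) + (-3.5)·(-3.5) + (4.5)·(4.5) + (4.5)·(4.5)) / 5 = 67.5/5 = 13.5
  S = [[2.5667, -0.3],
 [-0.3, 13.5]].

Step 3 — invert S. det(S) = 2.5667·13.5 - (-0.3)² = 34.56.
  S^{-1} = (1/det) · [[d, -b], [-b, a]] = [[0.3906, 0.0087],
 [0.0087, 0.0743]].

Step 4 — quadratic form (x̄ - mu_0)^T · S^{-1} · (x̄ - mu_0):
  S^{-1} · (x̄ - mu_0) = (1.2066, -0.2324),
  (x̄ - mu_0)^T · [...] = (3.1667)·(1.2066) + (-3.5)·(-0.2324) = 4.6345.

Step 5 — scale by n: T² = 6 · 4.6345 = 27.8067.

T² ≈ 27.8067


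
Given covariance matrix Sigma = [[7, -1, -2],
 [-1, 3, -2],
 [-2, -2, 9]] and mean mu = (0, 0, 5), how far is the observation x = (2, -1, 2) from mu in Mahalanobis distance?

Step 1 — centre the observation: (x - mu) = (2, -1, -3).

Step 2 — invert Sigma (cofactor / det for 3×3, or solve directly):
  Sigma^{-1} = [[0.1742, 0.0985, 0.0606],
 [0.0985, 0.447, 0.1212],
 [0.0606, 0.1212, 0.1515]].

Step 3 — form the quadratic (x - mu)^T · Sigma^{-1} · (x - mu):
  Sigma^{-1} · (x - mu) = (0.0682, -0.6136, -0.4545).
  (x - mu)^T · [Sigma^{-1} · (x - mu)] = (2)·(0.0682) + (-1)·(-0.6136) + (-3)·(-0.4545) = 2.1136.

Step 4 — take square root: d = √(2.1136) ≈ 1.4538.

d(x, mu) = √(2.1136) ≈ 1.4538


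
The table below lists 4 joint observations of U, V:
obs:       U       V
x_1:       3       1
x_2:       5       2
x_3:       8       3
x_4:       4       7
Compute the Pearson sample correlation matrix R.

Step 1 — column means:
  mean(U) = (3 + 5 + 8 + 4) / 4 = 20/4 = 5
  mean(V) = (1 + 2 + 3 + 7) / 4 = 13/4 = 3.25

Step 2 — sample variances and covariances s[i,j] = (1/(n-1)) · Σ_k (x_{k,i} - mean_i) · (x_{k,j} - mean_j), with n-1 = 3:
  s[U,U] = ((-2)·(-2) + (0)·(0) + (3)·(3) + (-1)·(-1)) / 3 = 14/3 = 4.6667
  s[U,V] = ((-2)·(-2.25) + (0)·(-1.25) + (3)·(-0.25) + (-1)·(3.75)) / 3 = 0/3 = 0
  s[V,V] = ((-2.25)·(-2.25) + (-1.25)·(-1.25) + (-0.25)·(-0.25) + (3.75)·(3.75)) / 3 = 20.75/3 = 6.9167
  Sample standard deviations s_i = √(s[i,i]):
  s(U) = √(4.6667) = 2.1602
  s(V) = √(6.9167) = 2.63

Step 3 — r_{ij} = s_{ij} / (s_i · s_j):
  r[U,U] = 1 (diagonal).
  r[U,V] = 0 / (2.1602 · 2.63) = 0 / 5.6814 = 0
  r[V,V] = 1 (diagonal).

R is symmetric with unit diagonal. Assembling:

R = [[1, 0],
 [0, 1]]


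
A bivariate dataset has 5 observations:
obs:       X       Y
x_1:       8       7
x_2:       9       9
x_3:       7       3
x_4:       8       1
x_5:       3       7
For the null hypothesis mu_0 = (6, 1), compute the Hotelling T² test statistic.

Step 1 — sample mean vector:
  mean(X) = (8 + 9 + 7 + 8 + 3) / 5 = 35/5 = 7
  mean(Y) = (7 + 9 + 3 + 1 + 7) / 5 = 27/5 = 5.4
  x̄ = (7, 5.4),  deviation x̄ - mu_0 = (7, 5.4) - (6, 1) = (1, 4.4).

Step 2 — sample covariance matrix, S[i,j] = (1/(n-1)) · Σ_k (x_{k,i} - mean_i) · (x_{k,j} - mean_j), divisor n-1 = 4:
  S[X,X] = ((1)·(1) + (2)·(2) + (0)·(0) + (1)·(1) + (-4)·(-4)) / 4 = 22/4 = 5.5
  S[X,Y] = ((1)·(1.6) + (2)·(3.6) + (0)·(-2.4) + (1)·(-4.4) + (-4)·(1.6)) / 4 = -2/4 = -0.5
  S[Y,Y] = ((1.6)·(1.6) + (3.6)·(3.6) + (-2.4)·(-2.4) + (-4.4)·(-4.4) + (1.6)·(1.6)) / 4 = 43.2/4 = 10.8
  S = [[5.5, -0.5],
 [-0.5, 10.8]].

Step 3 — invert S. det(S) = 5.5·10.8 - (-0.5)² = 59.15.
  S^{-1} = (1/det) · [[d, -b], [-b, a]] = [[0.1826, 0.0085],
 [0.0085, 0.093]].

Step 4 — quadratic form (x̄ - mu_0)^T · S^{-1} · (x̄ - mu_0):
  S^{-1} · (x̄ - mu_0) = (0.2198, 0.4176),
  (x̄ - mu_0)^T · [...] = (1)·(0.2198) + (4.4)·(0.4176) = 2.0571.

Step 5 — scale by n: T² = 5 · 2.0571 = 10.2857.

T² ≈ 10.2857


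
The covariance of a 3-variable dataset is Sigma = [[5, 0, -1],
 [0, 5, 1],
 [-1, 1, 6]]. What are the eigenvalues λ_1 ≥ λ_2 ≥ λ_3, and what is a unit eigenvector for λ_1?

Step 1 — characteristic polynomial p(λ) = det(λI - Sigma) = λ³ - tr·λ² + c_1·λ - det, where tr = trace, c_1 = sum of the principal 2×2 minors, det = det(Sigma):
  tr = 5 + 5 + 6 = 16,
  c_1 = (5·5 - (0)²) + (5·6 - (-1)²) + (5·6 - (1)²) = 25 + 29 + 29 = 83,
  det = 5·(5·6 - (1)²) - (0)·((0)·6 - (1)·(-1)) + (-1)·((0)·(1) - 5·(-1)) = 5·(29) - (0)·(1) + (-1)·(5) = 140.
  So p(λ) = λ³ - 16λ² + 83λ - 140.
Step 2 — look for an integer root (rational root theorem: any rational root is an integer divisor of 140). Testing λ = 4:
  p(4) = 64 - 256 + 332 - 140 = 0  ✓
  Dividing out (λ - 4): p(λ) = (λ - 4)(λ² - 12λ + 35).
Step 3 — remaining eigenvalues from the quadratic λ² - 12λ + 35 = 0:
  Δ = 12² - 4·35 = 144 - 140 = 4,  λ = (12 ± √4)/2 = (12 ± 2)/2 = 7 or 5.
  Sorted: λ_1 = 7,  λ_2 = 5,  λ_3 = 4  (check: sum = 16 = tr ✓).

Step 4 — unit eigenvector for λ_1 = 7: v spans the null space of (Sigma - λ_1 I), whose rows are
  r_1 = (-2, 0, -1),  r_2 = (0, -2, 1),  r_3 = (-1, 1, -1).
  v is orthogonal to every row, so take v ∝ r_1 × r_2 = ((0)·(1) - (-1)·(-2), (-1)·(0) - (-2)·(1), (-2)·(-2) - (0)·(0)) = (-2, 2, 4).
  Rescale (divide by 2; multiply by -1 so the first nonzero entry is positive): u = (1, -1, -2).
  ||u|| = √((1)² + (-1)² + (-2)²) = √(6) ≈ 2.4495,  v_1 = u/||u|| ≈ (0.4082, -0.4082, -0.8165) (||v_1|| = 1).

λ_1 = 7,  λ_2 = 5,  λ_3 = 4;  v_1 ≈ (0.4082, -0.4082, -0.8165)


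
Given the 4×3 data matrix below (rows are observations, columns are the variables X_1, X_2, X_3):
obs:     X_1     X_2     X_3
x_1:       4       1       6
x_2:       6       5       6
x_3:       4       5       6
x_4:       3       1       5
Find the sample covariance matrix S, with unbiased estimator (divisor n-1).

Step 1 — column means:
  mean(X_1) = (4 + 6 + 4 + 3) / 4 = 17/4 = 4.25
  mean(X_2) = (1 + 5 + 5 + 1) / 4 = 12/4 = 3
  mean(X_3) = (6 + 6 + 6 + 5) / 4 = 23/4 = 5.75

Step 2 — sample covariance S[i,j] = (1/(n-1)) · Σ_k (x_{k,i} - mean_i) · (x_{k,j} - mean_j), with n-1 = 3.
  S[X_1,X_1] = ((-0.25)·(-0.25) + (1.75)·(1.75) + (-0.25)·(-0.25) + (-1.25)·(-1.25)) / 3 = 4.75/3 = 1.5833
  S[X_1,X_2] = ((-0.25)·(-2) + (1.75)·(2) + (-0.25)·(2) + (-1.25)·(-2)) / 3 = 6/3 = 2
  S[X_1,X_3] = ((-0.25)·(0.25) + (1.75)·(0.25) + (-0.25)·(0.25) + (-1.25)·(-0.75)) / 3 = 1.25/3 = 0.4167
  S[X_2,X_2] = ((-2)·(-2) + (2)·(2) + (2)·(2) + (-2)·(-2)) / 3 = 16/3 = 5.3333
  S[X_2,X_3] = ((-2)·(0.25) + (2)·(0.25) + (2)·(0.25) + (-2)·(-0.75)) / 3 = 2/3 = 0.6667
  S[X_3,X_3] = ((0.25)·(0.25) + (0.25)·(0.25) + (0.25)·(0.25) + (-0.75)·(-0.75)) / 3 = 0.75/3 = 0.25

S is symmetric (S[j,i] = S[i,j]). Assembling:

S = [[1.5833, 2, 0.4167],
 [2, 5.3333, 0.6667],
 [0.4167, 0.6667, 0.25]]


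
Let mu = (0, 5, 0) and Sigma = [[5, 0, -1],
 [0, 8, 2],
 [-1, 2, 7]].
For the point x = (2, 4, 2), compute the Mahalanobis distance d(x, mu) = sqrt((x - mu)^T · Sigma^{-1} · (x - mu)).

Step 1 — centre the observation: (x - mu) = (2, -1, 2).

Step 2 — invert Sigma (cofactor / det for 3×3, or solve directly):
  Sigma^{-1} = [[0.2063, -0.0079, 0.0317],
 [-0.0079, 0.1349, -0.0397],
 [0.0317, -0.0397, 0.1587]].

Step 3 — form the quadratic (x - mu)^T · Sigma^{-1} · (x - mu):
  Sigma^{-1} · (x - mu) = (0.4841, -0.2302, 0.4206).
  (x - mu)^T · [Sigma^{-1} · (x - mu)] = (2)·(0.4841) + (-1)·(-0.2302) + (2)·(0.4206) = 2.0397.

Step 4 — take square root: d = √(2.0397) ≈ 1.4282.

d(x, mu) = √(2.0397) ≈ 1.4282


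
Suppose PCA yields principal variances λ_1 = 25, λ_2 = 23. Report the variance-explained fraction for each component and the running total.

Step 1 — total variance = trace(Sigma) = Σ λ_i = 25 + 23 = 48.

Step 2 — fraction explained by component i = λ_i / Σ λ:
  PC1: 25/48 = 0.5208
  PC2: 23/48 = 0.4792

Step 3 — cumulative fraction after k components = (λ_1 + ... + λ_k) / Σ λ:
  k = 1: 25/48 = 0.5208
  k = 2: (25 + 23)/48 = 48/48 = 1

Summary (fraction, with percent):

explained: PC1 0.5208 (52.08%), PC2 0.4792 (47.92%);  cumulative: 0.5208, 1


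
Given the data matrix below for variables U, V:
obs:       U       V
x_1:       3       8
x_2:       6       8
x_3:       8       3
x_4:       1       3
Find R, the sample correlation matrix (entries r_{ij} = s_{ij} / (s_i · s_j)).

Step 1 — column means:
  mean(U) = (3 + 6 + 8 + 1) / 4 = 18/4 = 4.5
  mean(V) = (8 + 8 + 3 + 3) / 4 = 22/4 = 5.5

Step 2 — sample variances and covariances s[i,j] = (1/(n-1)) · Σ_k (x_{k,i} - mean_i) · (x_{k,j} - mean_j), with n-1 = 3:
  s[U,U] = ((-1.5)·(-1.5) + (1.5)·(1.5) + (3.5)·(3.5) + (-3.5)·(-3.5)) / 3 = 29/3 = 9.6667
  s[U,V] = ((-1.5)·(2.5) + (1.5)·(2.5) + (3.5)·(-2.5) + (-3.5)·(-2.5)) / 3 = 0/3 = 0
  s[V,V] = ((2.5)·(2.5) + (2.5)·(2.5) + (-2.5)·(-2.5) + (-2.5)·(-2.5)) / 3 = 25/3 = 8.3333
  Sample standard deviations s_i = √(s[i,i]):
  s(U) = √(9.6667) = 3.1091
  s(V) = √(8.3333) = 2.8868

Step 3 — r_{ij} = s_{ij} / (s_i · s_j):
  r[U,U] = 1 (diagonal).
  r[U,V] = 0 / (3.1091 · 2.8868) = 0 / 8.9753 = 0
  r[V,V] = 1 (diagonal).

R is symmetric with unit diagonal. Assembling:

R = [[1, 0],
 [0, 1]]


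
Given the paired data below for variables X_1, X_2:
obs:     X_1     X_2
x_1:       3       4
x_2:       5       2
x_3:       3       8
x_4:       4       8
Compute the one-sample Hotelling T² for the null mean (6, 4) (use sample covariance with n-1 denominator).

Step 1 — sample mean vector:
  mean(X_1) = (3 + 5 + 3 + 4) / 4 = 15/4 = 3.75
  mean(X_2) = (4 + 2 + 8 + 8) / 4 = 22/4 = 5.5
  x̄ = (3.75, 5.5),  deviation x̄ - mu_0 = (3.75, 5.5) - (6, 4) = (-2.25, 1.5).

Step 2 — sample covariance matrix, S[i,j] = (1/(n-1)) · Σ_k (x_{k,i} - mean_i) · (x_{k,j} - mean_j), divisor n-1 = 3:
  S[X_1,X_1] = ((-0.75)·(-0.75) + (1.25)·(1.25) + (-0.75)·(-0.75) + (0.25)·(0.25)) / 3 = 2.75/3 = 0.9167
  S[X_1,X_2] = ((-0.75)·(-1.5) + (1.25)·(-3.5) + (-0.75)·(2.5) + (0.25)·(2.5)) / 3 = -4.5/3 = -1.5
  S[X_2,X_2] = ((-1.5)·(-1.5) + (-3.5)·(-3.5) + (2.5)·(2.5) + (2.5)·(2.5)) / 3 = 27/3 = 9
  S = [[0.9167, -1.5],
 [-1.5, 9]].

Step 3 — invert S. det(S) = 0.9167·9 - (-1.5)² = 6.
  S^{-1} = (1/det) · [[d, -b], [-b, a]] = [[1.5, 0.25],
 [0.25, 0.1528]].

Step 4 — quadratic form (x̄ - mu_0)^T · S^{-1} · (x̄ - mu_0):
  S^{-1} · (x̄ - mu_0) = (-3, -0.3333),
  (x̄ - mu_0)^T · [...] = (-2.25)·(-3) + (1.5)·(-0.3333) = 6.25.

Step 5 — scale by n: T² = 4 · 6.25 = 25.

T² ≈ 25


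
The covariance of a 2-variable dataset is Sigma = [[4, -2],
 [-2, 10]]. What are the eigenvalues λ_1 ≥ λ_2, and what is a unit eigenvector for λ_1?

Step 1 — characteristic polynomial of 2×2 Sigma:
  det(Sigma - λI) = λ² - trace · λ + det = 0.
  trace = 4 + 10 = 14, det = 4·10 - (-2)² = 36.
Step 2 — discriminant:
  Δ = trace² - 4·det = 196 - 144 = 52.
Step 3 — eigenvalues:
  λ = (trace ± √Δ)/2 = (14 ± 7.2111)/2,
  λ_1 = 10.6056,  λ_2 = 3.3944.

Step 4 — unit eigenvector for λ_1: solve (Sigma - λ_1 I)v = 0. First row:
  (4 - 10.6056)·v_x + (-2)·v_y = 0, i.e. (-6.6056)·v_x + (-2)·v_y = 0,
  so v ∝ (b, λ_1 - a) = (-2, 6.6056); multiply by -1 so the first entry is positive: u = (2, -6.6056).
  ||u|| = √((2)² + (-6.6056)²) = √(47.6333) ≈ 6.9017,
  v_1 = u/||u|| ≈ (0.2898, -0.9571) (||v_1|| = 1).

λ_1 = 10.6056,  λ_2 = 3.3944;  v_1 ≈ (0.2898, -0.9571)


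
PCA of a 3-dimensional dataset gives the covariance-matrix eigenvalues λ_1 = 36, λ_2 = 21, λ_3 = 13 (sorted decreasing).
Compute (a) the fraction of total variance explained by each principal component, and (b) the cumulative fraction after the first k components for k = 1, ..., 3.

Step 1 — total variance = trace(Sigma) = Σ λ_i = 36 + 21 + 13 = 70.

Step 2 — fraction explained by component i = λ_i / Σ λ:
  PC1: 36/70 = 0.5143
  PC2: 21/70 = 0.3
  PC3: 13/70 = 0.1857

Step 3 — cumulative fraction after k components = (λ_1 + ... + λ_k) / Σ λ:
  k = 1: 36/70 = 0.5143
  k = 2: (36 + 21)/70 = 57/70 = 0.8143
  k = 3: (36 + 21 + 13)/70 = 70/70 = 1

Summary (fraction, with percent):

explained: PC1 0.5143 (51.43%), PC2 0.3 (30%), PC3 0.1857 (18.57%);  cumulative: 0.5143, 0.8143, 1
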